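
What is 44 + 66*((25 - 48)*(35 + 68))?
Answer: -156310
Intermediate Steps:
44 + 66*((25 - 48)*(35 + 68)) = 44 + 66*(-23*103) = 44 + 66*(-2369) = 44 - 156354 = -156310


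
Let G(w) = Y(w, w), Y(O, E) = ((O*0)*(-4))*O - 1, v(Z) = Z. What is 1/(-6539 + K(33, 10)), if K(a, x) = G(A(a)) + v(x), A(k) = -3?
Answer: -1/6530 ≈ -0.00015314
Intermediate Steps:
Y(O, E) = -1 (Y(O, E) = (0*(-4))*O - 1 = 0*O - 1 = 0 - 1 = -1)
G(w) = -1
K(a, x) = -1 + x
1/(-6539 + K(33, 10)) = 1/(-6539 + (-1 + 10)) = 1/(-6539 + 9) = 1/(-6530) = -1/6530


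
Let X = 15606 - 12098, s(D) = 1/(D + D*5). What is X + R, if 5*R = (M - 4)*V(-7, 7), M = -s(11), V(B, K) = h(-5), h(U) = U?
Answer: 231793/66 ≈ 3512.0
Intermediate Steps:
s(D) = 1/(6*D) (s(D) = 1/(D + 5*D) = 1/(6*D))
V(B, K) = -5
X = 3508
M = -1/66 (M = -1/(6*11) = -1*1/66 = -1/66 ≈ -0.015152)
R = 265/66 (R = ((-1/66 - 4)*(-5))/5 = (-265/66*(-5))/5 = (⅕)*(1325/66) = 265/66 ≈ 4.0152)
X + R = 3508 + 265/66 = 231793/66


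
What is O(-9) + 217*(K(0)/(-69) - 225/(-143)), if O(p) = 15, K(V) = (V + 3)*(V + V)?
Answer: 50970/143 ≈ 356.43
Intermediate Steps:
K(V) = 2*V*(3 + V) (K(V) = (3 + V)*(2*V) = 2*V*(3 + V))
O(-9) + 217*(K(0)/(-69) - 225/(-143)) = 15 + 217*((2*0*(3 + 0))/(-69) - 225/(-143)) = 15 + 217*((2*0*3)*(-1/69) - 225*(-1/143)) = 15 + 217*(0*(-1/69) + 225/143) = 15 + 217*(0 + 225/143) = 15 + 217*(225/143) = 15 + 48825/143 = 50970/143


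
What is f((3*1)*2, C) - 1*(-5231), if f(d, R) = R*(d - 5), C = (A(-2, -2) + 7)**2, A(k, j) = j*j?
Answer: 5352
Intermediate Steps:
A(k, j) = j**2
C = 121 (C = ((-2)**2 + 7)**2 = (4 + 7)**2 = 11**2 = 121)
f(d, R) = R*(-5 + d)
f((3*1)*2, C) - 1*(-5231) = 121*(-5 + (3*1)*2) - 1*(-5231) = 121*(-5 + 3*2) + 5231 = 121*(-5 + 6) + 5231 = 121*1 + 5231 = 121 + 5231 = 5352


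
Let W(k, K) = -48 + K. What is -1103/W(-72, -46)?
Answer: 1103/94 ≈ 11.734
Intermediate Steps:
-1103/W(-72, -46) = -1103/(-48 - 46) = -1103/(-94) = -1103*(-1/94) = 1103/94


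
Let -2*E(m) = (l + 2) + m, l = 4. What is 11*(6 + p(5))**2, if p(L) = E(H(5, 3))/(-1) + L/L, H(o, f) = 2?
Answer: 1331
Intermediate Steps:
E(m) = -3 - m/2 (E(m) = -((4 + 2) + m)/2 = -(6 + m)/2 = -3 - m/2)
p(L) = 5 (p(L) = (-3 - 1/2*2)/(-1) + L/L = (-3 - 1)*(-1) + 1 = -4*(-1) + 1 = 4 + 1 = 5)
11*(6 + p(5))**2 = 11*(6 + 5)**2 = 11*11**2 = 11*121 = 1331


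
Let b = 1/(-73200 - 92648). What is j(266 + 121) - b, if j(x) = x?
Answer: 64183177/165848 ≈ 387.00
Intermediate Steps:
b = -1/165848 (b = 1/(-165848) = -1/165848 ≈ -6.0296e-6)
j(266 + 121) - b = (266 + 121) - 1*(-1/165848) = 387 + 1/165848 = 64183177/165848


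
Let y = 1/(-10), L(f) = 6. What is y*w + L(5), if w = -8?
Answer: 34/5 ≈ 6.8000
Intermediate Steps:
y = -⅒ ≈ -0.10000
y*w + L(5) = -⅒*(-8) + 6 = ⅘ + 6 = 34/5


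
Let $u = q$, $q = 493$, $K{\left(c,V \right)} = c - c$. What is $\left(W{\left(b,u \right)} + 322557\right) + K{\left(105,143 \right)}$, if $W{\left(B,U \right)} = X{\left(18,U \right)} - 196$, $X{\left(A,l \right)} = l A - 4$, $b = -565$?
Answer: $331231$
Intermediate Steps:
$K{\left(c,V \right)} = 0$
$X{\left(A,l \right)} = -4 + A l$ ($X{\left(A,l \right)} = A l - 4 = -4 + A l$)
$u = 493$
$W{\left(B,U \right)} = -200 + 18 U$ ($W{\left(B,U \right)} = \left(-4 + 18 U\right) - 196 = -200 + 18 U$)
$\left(W{\left(b,u \right)} + 322557\right) + K{\left(105,143 \right)} = \left(\left(-200 + 18 \cdot 493\right) + 322557\right) + 0 = \left(\left(-200 + 8874\right) + 322557\right) + 0 = \left(8674 + 322557\right) + 0 = 331231 + 0 = 331231$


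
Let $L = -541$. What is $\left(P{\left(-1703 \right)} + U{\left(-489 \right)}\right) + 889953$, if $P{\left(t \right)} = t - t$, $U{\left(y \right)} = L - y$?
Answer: $889901$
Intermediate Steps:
$U{\left(y \right)} = -541 - y$
$P{\left(t \right)} = 0$
$\left(P{\left(-1703 \right)} + U{\left(-489 \right)}\right) + 889953 = \left(0 - 52\right) + 889953 = -52 + 889953 = 889901$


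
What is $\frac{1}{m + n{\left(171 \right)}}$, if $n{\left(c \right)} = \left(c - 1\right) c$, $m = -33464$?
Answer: $- \frac{1}{4394} \approx -0.00022758$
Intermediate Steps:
$n{\left(c \right)} = c \left(-1 + c\right)$ ($n{\left(c \right)} = \left(-1 + c\right) c = c \left(-1 + c\right)$)
$\frac{1}{m + n{\left(171 \right)}} = \frac{1}{-33464 + 171 \left(-1 + 171\right)} = \frac{1}{-33464 + 171 \cdot 170} = \frac{1}{-33464 + 29070} = \frac{1}{-4394} = - \frac{1}{4394}$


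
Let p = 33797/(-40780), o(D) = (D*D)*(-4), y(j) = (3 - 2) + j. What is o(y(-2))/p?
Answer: 163120/33797 ≈ 4.8265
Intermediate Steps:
y(j) = 1 + j
o(D) = -4*D² (o(D) = D²*(-4) = -4*D²)
p = -33797/40780 (p = 33797*(-1/40780) = -33797/40780 ≈ -0.82876)
o(y(-2))/p = (-4*(1 - 2)²)/(-33797/40780) = -4*(-1)²*(-40780/33797) = -4*1*(-40780/33797) = -4*(-40780/33797) = 163120/33797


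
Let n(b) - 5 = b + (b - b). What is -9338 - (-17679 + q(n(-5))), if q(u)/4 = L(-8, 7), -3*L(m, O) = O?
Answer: 25051/3 ≈ 8350.3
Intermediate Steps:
L(m, O) = -O/3
n(b) = 5 + b (n(b) = 5 + (b + (b - b)) = 5 + (b + 0) = 5 + b)
q(u) = -28/3 (q(u) = 4*(-⅓*7) = 4*(-7/3) = -28/3)
-9338 - (-17679 + q(n(-5))) = -9338 - (-17679 - 28/3) = -9338 - 1*(-53065/3) = -9338 + 53065/3 = 25051/3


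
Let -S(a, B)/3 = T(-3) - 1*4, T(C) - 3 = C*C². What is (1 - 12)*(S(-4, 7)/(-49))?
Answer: 132/7 ≈ 18.857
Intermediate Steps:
T(C) = 3 + C³ (T(C) = 3 + C*C² = 3 + C³)
S(a, B) = 84 (S(a, B) = -3*((3 + (-3)³) - 1*4) = -3*((3 - 27) - 4) = -3*(-24 - 4) = -3*(-28) = 84)
(1 - 12)*(S(-4, 7)/(-49)) = (1 - 12)*(84/(-49)) = -924*(-1)/49 = -11*(-12/7) = 132/7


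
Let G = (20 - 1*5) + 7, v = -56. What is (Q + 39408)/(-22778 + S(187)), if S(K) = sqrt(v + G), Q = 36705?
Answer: -866850957/259418659 - 76113*I*sqrt(34)/518837318 ≈ -3.3415 - 0.0008554*I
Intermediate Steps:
G = 22 (G = (20 - 5) + 7 = 15 + 7 = 22)
S(K) = I*sqrt(34) (S(K) = sqrt(-56 + 22) = sqrt(-34) = I*sqrt(34))
(Q + 39408)/(-22778 + S(187)) = (36705 + 39408)/(-22778 + I*sqrt(34)) = 76113/(-22778 + I*sqrt(34))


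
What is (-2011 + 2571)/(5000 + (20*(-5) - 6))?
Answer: 280/2447 ≈ 0.11443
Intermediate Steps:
(-2011 + 2571)/(5000 + (20*(-5) - 6)) = 560/(5000 + (-100 - 6)) = 560/(5000 - 106) = 560/4894 = 560*(1/4894) = 280/2447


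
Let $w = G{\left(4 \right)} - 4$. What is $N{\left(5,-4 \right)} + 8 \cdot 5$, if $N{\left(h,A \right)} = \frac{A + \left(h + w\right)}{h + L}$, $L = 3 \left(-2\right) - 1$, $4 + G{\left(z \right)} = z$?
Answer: $\frac{83}{2} \approx 41.5$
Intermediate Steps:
$G{\left(z \right)} = -4 + z$
$w = -4$ ($w = \left(-4 + 4\right) - 4 = 0 - 4 = -4$)
$L = -7$ ($L = -6 - 1 = -7$)
$N{\left(h,A \right)} = \frac{-4 + A + h}{-7 + h}$ ($N{\left(h,A \right)} = \frac{A + \left(h - 4\right)}{h - 7} = \frac{A + \left(-4 + h\right)}{-7 + h} = \frac{-4 + A + h}{-7 + h}$)
$N{\left(5,-4 \right)} + 8 \cdot 5 = \frac{-4 - 4 + 5}{-7 + 5} + 8 \cdot 5 = \frac{1}{-2} \left(-3\right) + 40 = \left(- \frac{1}{2}\right) \left(-3\right) + 40 = \frac{3}{2} + 40 = \frac{83}{2}$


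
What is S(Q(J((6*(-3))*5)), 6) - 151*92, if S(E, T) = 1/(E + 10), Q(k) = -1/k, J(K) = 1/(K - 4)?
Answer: -1444767/104 ≈ -13892.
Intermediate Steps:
J(K) = 1/(-4 + K)
S(E, T) = 1/(10 + E)
S(Q(J((6*(-3))*5)), 6) - 151*92 = 1/(10 - 1/(1/(-4 + (6*(-3))*5))) - 151*92 = 1/(10 - 1/(1/(-4 - 18*5))) - 13892 = 1/(10 - 1/(1/(-4 - 90))) - 13892 = 1/(10 - 1/(1/(-94))) - 13892 = 1/(10 - 1/(-1/94)) - 13892 = 1/(10 - 1*(-94)) - 13892 = 1/(10 + 94) - 13892 = 1/104 - 13892 = -1444767/104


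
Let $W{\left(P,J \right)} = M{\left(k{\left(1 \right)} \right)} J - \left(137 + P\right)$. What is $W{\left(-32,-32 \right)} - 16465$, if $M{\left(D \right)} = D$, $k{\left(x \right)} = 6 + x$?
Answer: $-16794$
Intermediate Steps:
$W{\left(P,J \right)} = -137 - P + 7 J$ ($W{\left(P,J \right)} = \left(6 + 1\right) J - \left(137 + P\right) = 7 J - \left(137 + P\right) = -137 - P + 7 J$)
$W{\left(-32,-32 \right)} - 16465 = \left(-137 - -32 + 7 \left(-32\right)\right) - 16465 = \left(-137 + 32 - 224\right) - 16465 = -329 - 16465 = -16794$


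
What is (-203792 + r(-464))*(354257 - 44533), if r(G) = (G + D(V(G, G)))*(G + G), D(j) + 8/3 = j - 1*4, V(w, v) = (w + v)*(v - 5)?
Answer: -375071715287872/3 ≈ -1.2502e+14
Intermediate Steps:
V(w, v) = (-5 + v)*(v + w) (V(w, v) = (v + w)*(-5 + v) = (-5 + v)*(v + w))
D(j) = -20/3 + j (D(j) = -8/3 + (j - 1*4) = -8/3 + (j - 4) = -8/3 + (-4 + j) = -20/3 + j)
r(G) = 2*G*(-20/3 - 9*G + 2*G**2) (r(G) = (G + (-20/3 + (G**2 - 5*G - 5*G + G*G)))*(G + G) = (G + (-20/3 + (G**2 - 5*G - 5*G + G**2)))*(2*G) = (G + (-20/3 + (-10*G + 2*G**2)))*(2*G) = (G + (-20/3 - 10*G + 2*G**2))*(2*G) = (-20/3 - 9*G + 2*G**2)*(2*G) = 2*G*(-20/3 - 9*G + 2*G**2))
(-203792 + r(-464))*(354257 - 44533) = (-203792 + (2/3)*(-464)*(-20 - 27*(-464) + 6*(-464)**2))*(354257 - 44533) = (-203792 + (2/3)*(-464)*(-20 + 12528 + 6*215296))*309724 = (-203792 + (2/3)*(-464)*(-20 + 12528 + 1291776))*309724 = (-203792 + (2/3)*(-464)*1304284)*309724 = (-203792 - 1210375552/3)*309724 = -1210986928/3*309724 = -375071715287872/3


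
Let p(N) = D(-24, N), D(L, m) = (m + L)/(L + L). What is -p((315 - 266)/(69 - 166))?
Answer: -2377/4656 ≈ -0.51052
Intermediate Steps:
D(L, m) = (L + m)/(2*L) (D(L, m) = (L + m)/((2*L)) = (L + m)*(1/(2*L)) = (L + m)/(2*L))
p(N) = ½ - N/48 (p(N) = (½)*(-24 + N)/(-24) = (½)*(-1/24)*(-24 + N) = ½ - N/48)
-p((315 - 266)/(69 - 166)) = -(½ - (315 - 266)/(48*(69 - 166))) = -(½ - 49/(48*(-97))) = -(½ - 49*(-1)/(48*97)) = -(½ - 1/48*(-49/97)) = -(½ + 49/4656) = -1*2377/4656 = -2377/4656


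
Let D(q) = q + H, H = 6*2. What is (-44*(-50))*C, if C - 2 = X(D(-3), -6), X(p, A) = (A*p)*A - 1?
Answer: 715000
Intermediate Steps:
H = 12
D(q) = 12 + q (D(q) = q + 12 = 12 + q)
X(p, A) = -1 + p*A**2 (X(p, A) = p*A**2 - 1 = -1 + p*A**2)
C = 325 (C = 2 + (-1 + (12 - 3)*(-6)**2) = 2 + (-1 + 9*36) = 2 + (-1 + 324) = 2 + 323 = 325)
(-44*(-50))*C = -44*(-50)*325 = 2200*325 = 715000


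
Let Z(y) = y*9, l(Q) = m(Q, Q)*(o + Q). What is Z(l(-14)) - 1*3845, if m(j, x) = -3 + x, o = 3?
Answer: -2162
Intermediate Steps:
l(Q) = (-3 + Q)*(3 + Q)
Z(y) = 9*y
Z(l(-14)) - 1*3845 = 9*(-9 + (-14)²) - 1*3845 = 9*(-9 + 196) - 3845 = 9*187 - 3845 = 1683 - 3845 = -2162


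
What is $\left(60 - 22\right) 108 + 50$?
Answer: $4154$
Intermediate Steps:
$\left(60 - 22\right) 108 + 50 = 38 \cdot 108 + 50 = 4104 + 50 = 4154$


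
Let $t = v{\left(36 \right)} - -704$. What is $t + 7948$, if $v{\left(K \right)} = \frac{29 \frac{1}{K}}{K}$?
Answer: $\frac{11213021}{1296} \approx 8652.0$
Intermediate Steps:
$v{\left(K \right)} = \frac{29}{K^{2}}$
$t = \frac{912413}{1296}$ ($t = \frac{29}{1296} - -704 = 29 \cdot \frac{1}{1296} + 704 = \frac{29}{1296} + 704 = \frac{912413}{1296} \approx 704.02$)
$t + 7948 = \frac{912413}{1296} + 7948 = \frac{11213021}{1296}$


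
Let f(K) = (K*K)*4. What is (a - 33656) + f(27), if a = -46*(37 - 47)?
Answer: -30280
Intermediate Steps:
f(K) = 4*K² (f(K) = K²*4 = 4*K²)
a = 460 (a = -46*(-10) = 460)
(a - 33656) + f(27) = (460 - 33656) + 4*27² = -33196 + 4*729 = -33196 + 2916 = -30280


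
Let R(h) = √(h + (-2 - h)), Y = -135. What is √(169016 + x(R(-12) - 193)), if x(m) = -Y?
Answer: √169151 ≈ 411.28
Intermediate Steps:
R(h) = I*√2 (R(h) = √(-2) = I*√2)
x(m) = 135 (x(m) = -1*(-135) = 135)
√(169016 + x(R(-12) - 193)) = √(169016 + 135) = √169151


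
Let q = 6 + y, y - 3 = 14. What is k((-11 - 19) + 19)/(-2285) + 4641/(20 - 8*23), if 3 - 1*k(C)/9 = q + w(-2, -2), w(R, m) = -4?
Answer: -10581069/374740 ≈ -28.236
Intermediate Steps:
y = 17 (y = 3 + 14 = 17)
q = 23 (q = 6 + 17 = 23)
k(C) = -144 (k(C) = 27 - 9*(23 - 4) = 27 - 9*19 = 27 - 171 = -144)
k((-11 - 19) + 19)/(-2285) + 4641/(20 - 8*23) = -144/(-2285) + 4641/(20 - 8*23) = -144*(-1/2285) + 4641/(20 - 184) = 144/2285 + 4641/(-164) = 144/2285 + 4641*(-1/164) = 144/2285 - 4641/164 = -10581069/374740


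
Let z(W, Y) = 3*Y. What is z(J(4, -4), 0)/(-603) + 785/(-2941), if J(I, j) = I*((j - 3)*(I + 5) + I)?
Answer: -785/2941 ≈ -0.26692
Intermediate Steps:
J(I, j) = I*(I + (-3 + j)*(5 + I)) (J(I, j) = I*((-3 + j)*(5 + I) + I) = I*(I + (-3 + j)*(5 + I)))
z(J(4, -4), 0)/(-603) + 785/(-2941) = (3*0)/(-603) + 785/(-2941) = 0*(-1/603) + 785*(-1/2941) = 0 - 785/2941 = -785/2941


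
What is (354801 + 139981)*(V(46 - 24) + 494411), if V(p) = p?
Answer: 244636548606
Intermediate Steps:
(354801 + 139981)*(V(46 - 24) + 494411) = (354801 + 139981)*((46 - 24) + 494411) = 494782*(22 + 494411) = 494782*494433 = 244636548606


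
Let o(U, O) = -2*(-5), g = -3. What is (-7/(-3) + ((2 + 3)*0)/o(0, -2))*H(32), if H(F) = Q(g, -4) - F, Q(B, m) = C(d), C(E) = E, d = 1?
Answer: -217/3 ≈ -72.333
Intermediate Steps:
o(U, O) = 10
Q(B, m) = 1
H(F) = 1 - F
(-7/(-3) + ((2 + 3)*0)/o(0, -2))*H(32) = (-7/(-3) + ((2 + 3)*0)/10)*(1 - 1*32) = (-7*(-⅓) + (5*0)*(⅒))*(1 - 32) = (7/3 + 0*(⅒))*(-31) = (7/3 + 0)*(-31) = (7/3)*(-31) = -217/3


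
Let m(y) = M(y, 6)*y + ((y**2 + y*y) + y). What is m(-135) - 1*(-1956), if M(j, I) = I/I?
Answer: 38136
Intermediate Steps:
M(j, I) = 1
m(y) = 2*y + 2*y**2 (m(y) = 1*y + ((y**2 + y*y) + y) = y + ((y**2 + y**2) + y) = y + (2*y**2 + y) = y + (y + 2*y**2) = 2*y + 2*y**2)
m(-135) - 1*(-1956) = 2*(-135)*(1 - 135) - 1*(-1956) = 2*(-135)*(-134) + 1956 = 36180 + 1956 = 38136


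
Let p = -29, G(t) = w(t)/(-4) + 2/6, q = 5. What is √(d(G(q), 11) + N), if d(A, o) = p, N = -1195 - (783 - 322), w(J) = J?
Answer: I*√1685 ≈ 41.049*I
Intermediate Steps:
G(t) = ⅓ - t/4 (G(t) = t/(-4) + 2/6 = t*(-¼) + 2*(⅙) = -t/4 + ⅓ = ⅓ - t/4)
N = -1656 (N = -1195 - 1*461 = -1195 - 461 = -1656)
d(A, o) = -29
√(d(G(q), 11) + N) = √(-29 - 1656) = √(-1685) = I*√1685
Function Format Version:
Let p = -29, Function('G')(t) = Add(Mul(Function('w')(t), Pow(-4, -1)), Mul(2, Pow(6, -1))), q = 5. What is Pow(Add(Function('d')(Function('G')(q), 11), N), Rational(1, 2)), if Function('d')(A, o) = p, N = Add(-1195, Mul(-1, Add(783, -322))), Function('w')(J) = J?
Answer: Mul(I, Pow(1685, Rational(1, 2))) ≈ Mul(41.049, I)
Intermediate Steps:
Function('G')(t) = Add(Rational(1, 3), Mul(Rational(-1, 4), t)) (Function('G')(t) = Add(Mul(t, Pow(-4, -1)), Mul(2, Pow(6, -1))) = Add(Mul(t, Rational(-1, 4)), Mul(2, Rational(1, 6))) = Add(Mul(Rational(-1, 4), t), Rational(1, 3)) = Add(Rational(1, 3), Mul(Rational(-1, 4), t)))
N = -1656 (N = Add(-1195, Mul(-1, 461)) = Add(-1195, -461) = -1656)
Function('d')(A, o) = -29
Pow(Add(Function('d')(Function('G')(q), 11), N), Rational(1, 2)) = Pow(Add(-29, -1656), Rational(1, 2)) = Pow(-1685, Rational(1, 2)) = Mul(I, Pow(1685, Rational(1, 2)))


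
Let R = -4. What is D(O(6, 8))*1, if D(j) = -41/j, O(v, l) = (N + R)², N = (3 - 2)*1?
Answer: -41/9 ≈ -4.5556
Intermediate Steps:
N = 1 (N = 1*1 = 1)
O(v, l) = 9 (O(v, l) = (1 - 4)² = (-3)² = 9)
D(O(6, 8))*1 = -41/9*1 = -41/9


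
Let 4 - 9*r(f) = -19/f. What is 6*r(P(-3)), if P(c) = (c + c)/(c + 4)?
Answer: 5/9 ≈ 0.55556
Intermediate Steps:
P(c) = 2*c/(4 + c) (P(c) = (2*c)/(4 + c) = 2*c/(4 + c))
r(f) = 4/9 + 19/(9*f) (r(f) = 4/9 - (-19)/(9*f) = 4/9 + 19/(9*f))
6*r(P(-3)) = 6*((19 + 4*(2*(-3)/(4 - 3)))/(9*((2*(-3)/(4 - 3))))) = 6*((19 + 4*(2*(-3)/1))/(9*((2*(-3)/1)))) = 6*((19 + 4*(2*(-3)*1))/(9*((2*(-3)*1)))) = 6*((1/9)*(19 + 4*(-6))/(-6)) = 6*((1/9)*(-1/6)*(19 - 24)) = 6*((1/9)*(-1/6)*(-5)) = 6*(5/54) = 5/9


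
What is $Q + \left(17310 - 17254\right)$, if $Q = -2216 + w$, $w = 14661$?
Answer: $12501$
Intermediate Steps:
$Q = 12445$ ($Q = -2216 + 14661 = 12445$)
$Q + \left(17310 - 17254\right) = 12445 + \left(17310 - 17254\right) = 12445 + 56 = 12501$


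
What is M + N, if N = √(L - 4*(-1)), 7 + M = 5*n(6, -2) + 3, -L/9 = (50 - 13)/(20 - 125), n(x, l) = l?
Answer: -14 + √8785/35 ≈ -11.322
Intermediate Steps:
L = 111/35 (L = -9*(50 - 13)/(20 - 125) = -333/(-105) = -333*(-1)/105 = -9*(-37/105) = 111/35 ≈ 3.1714)
M = -14 (M = -7 + (5*(-2) + 3) = -7 + (-10 + 3) = -7 - 7 = -14)
N = √8785/35 (N = √(111/35 - 4*(-1)) = √(111/35 + 4) = √(251/35) = √8785/35 ≈ 2.6780)
M + N = -14 + √8785/35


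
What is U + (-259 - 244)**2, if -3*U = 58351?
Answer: 700676/3 ≈ 2.3356e+5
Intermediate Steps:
U = -58351/3 (U = -1/3*58351 = -58351/3 ≈ -19450.)
U + (-259 - 244)**2 = -58351/3 + (-259 - 244)**2 = -58351/3 + (-503)**2 = -58351/3 + 253009 = 700676/3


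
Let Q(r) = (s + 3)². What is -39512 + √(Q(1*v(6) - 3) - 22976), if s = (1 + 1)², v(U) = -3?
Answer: -39512 + I*√22927 ≈ -39512.0 + 151.42*I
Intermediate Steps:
s = 4 (s = 2² = 4)
Q(r) = 49 (Q(r) = (4 + 3)² = 7² = 49)
-39512 + √(Q(1*v(6) - 3) - 22976) = -39512 + √(49 - 22976) = -39512 + √(-22927) = -39512 + I*√22927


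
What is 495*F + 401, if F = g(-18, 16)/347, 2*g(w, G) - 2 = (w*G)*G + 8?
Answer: -998858/347 ≈ -2878.6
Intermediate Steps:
g(w, G) = 5 + w*G²/2 (g(w, G) = 1 + ((w*G)*G + 8)/2 = 1 + ((G*w)*G + 8)/2 = 1 + (w*G² + 8)/2 = 1 + (8 + w*G²)/2 = 1 + (4 + w*G²/2) = 5 + w*G²/2)
F = -2299/347 (F = (5 + (½)*(-18)*16²)/347 = (5 + (½)*(-18)*256)*(1/347) = (5 - 2304)*(1/347) = -2299*1/347 = -2299/347 ≈ -6.6254)
495*F + 401 = 495*(-2299/347) + 401 = -1138005/347 + 401 = -998858/347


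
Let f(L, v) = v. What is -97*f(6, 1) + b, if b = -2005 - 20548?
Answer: -22650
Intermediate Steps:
b = -22553
-97*f(6, 1) + b = -97*1 - 22553 = -97 - 22553 = -22650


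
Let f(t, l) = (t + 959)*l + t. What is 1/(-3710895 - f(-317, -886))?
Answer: -1/3141766 ≈ -3.1829e-7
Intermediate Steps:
f(t, l) = t + l*(959 + t) (f(t, l) = (959 + t)*l + t = l*(959 + t) + t = t + l*(959 + t))
1/(-3710895 - f(-317, -886)) = 1/(-3710895 - (-317 + 959*(-886) - 886*(-317))) = 1/(-3710895 - (-317 - 849674 + 280862)) = 1/(-3710895 - 1*(-569129)) = 1/(-3710895 + 569129) = 1/(-3141766) = -1/3141766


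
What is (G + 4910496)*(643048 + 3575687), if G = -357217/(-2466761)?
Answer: 51101623035658508655/2466761 ≈ 2.0716e+13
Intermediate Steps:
G = 357217/2466761 (G = -357217*(-1/2466761) = 357217/2466761 ≈ 0.14481)
(G + 4910496)*(643048 + 3575687) = (357217/2466761 + 4910496)*(643048 + 3575687) = (12113020380673/2466761)*4218735 = 51101623035658508655/2466761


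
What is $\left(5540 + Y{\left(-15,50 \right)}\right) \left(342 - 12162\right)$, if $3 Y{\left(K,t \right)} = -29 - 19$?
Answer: $-65293680$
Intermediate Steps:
$Y{\left(K,t \right)} = -16$ ($Y{\left(K,t \right)} = \frac{-29 - 19}{3} = \frac{1}{3} \left(-48\right) = -16$)
$\left(5540 + Y{\left(-15,50 \right)}\right) \left(342 - 12162\right) = \left(5540 - 16\right) \left(342 - 12162\right) = 5524 \left(-11820\right) = -65293680$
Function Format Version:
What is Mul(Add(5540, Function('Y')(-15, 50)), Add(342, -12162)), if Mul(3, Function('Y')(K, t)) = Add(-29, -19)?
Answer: -65293680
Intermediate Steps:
Function('Y')(K, t) = -16 (Function('Y')(K, t) = Mul(Rational(1, 3), Add(-29, -19)) = Mul(Rational(1, 3), -48) = -16)
Mul(Add(5540, Function('Y')(-15, 50)), Add(342, -12162)) = Mul(Add(5540, -16), Add(342, -12162)) = Mul(5524, -11820) = -65293680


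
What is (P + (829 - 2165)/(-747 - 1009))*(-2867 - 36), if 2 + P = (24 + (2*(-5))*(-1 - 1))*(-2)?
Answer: 113727928/439 ≈ 2.5906e+5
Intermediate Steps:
P = -90 (P = -2 + (24 + (2*(-5))*(-1 - 1))*(-2) = -2 + (24 - 10*(-2))*(-2) = -2 + (24 + 20)*(-2) = -2 + 44*(-2) = -2 - 88 = -90)
(P + (829 - 2165)/(-747 - 1009))*(-2867 - 36) = (-90 + (829 - 2165)/(-747 - 1009))*(-2867 - 36) = (-90 - 1336/(-1756))*(-2903) = (-90 - 1336*(-1/1756))*(-2903) = (-90 + 334/439)*(-2903) = -39176/439*(-2903) = 113727928/439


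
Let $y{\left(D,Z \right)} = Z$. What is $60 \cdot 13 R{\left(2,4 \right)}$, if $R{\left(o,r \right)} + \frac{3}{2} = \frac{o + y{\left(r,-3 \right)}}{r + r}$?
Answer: $- \frac{2535}{2} \approx -1267.5$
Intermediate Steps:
$R{\left(o,r \right)} = - \frac{3}{2} + \frac{-3 + o}{2 r}$ ($R{\left(o,r \right)} = - \frac{3}{2} + \frac{o - 3}{r + r} = - \frac{3}{2} + \frac{-3 + o}{2 r}$)
$60 \cdot 13 R{\left(2,4 \right)} = 60 \cdot 13 \frac{-3 + 2 - 12}{2 \cdot 4} = 780 \cdot \frac{1}{2} \cdot \frac{1}{4} \left(-3 + 2 - 12\right) = 780 \cdot \frac{1}{2} \cdot \frac{1}{4} \left(-13\right) = 780 \left(- \frac{13}{8}\right) = - \frac{2535}{2}$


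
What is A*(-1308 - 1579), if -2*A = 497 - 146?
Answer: 1013337/2 ≈ 5.0667e+5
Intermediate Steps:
A = -351/2 (A = -(497 - 146)/2 = -½*351 = -351/2 ≈ -175.50)
A*(-1308 - 1579) = -351*(-1308 - 1579)/2 = -351/2*(-2887) = 1013337/2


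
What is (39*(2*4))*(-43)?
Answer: -13416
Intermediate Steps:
(39*(2*4))*(-43) = (39*8)*(-43) = 312*(-43) = -13416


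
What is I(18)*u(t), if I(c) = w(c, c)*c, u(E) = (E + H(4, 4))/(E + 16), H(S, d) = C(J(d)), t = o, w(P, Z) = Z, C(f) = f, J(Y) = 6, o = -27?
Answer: 6804/11 ≈ 618.54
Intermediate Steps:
t = -27
H(S, d) = 6
u(E) = (6 + E)/(16 + E) (u(E) = (E + 6)/(E + 16) = (6 + E)/(16 + E))
I(c) = c² (I(c) = c*c = c²)
I(18)*u(t) = 18²*((6 - 27)/(16 - 27)) = 324*(-21/(-11)) = 324*(-1/11*(-21)) = 324*(21/11) = 6804/11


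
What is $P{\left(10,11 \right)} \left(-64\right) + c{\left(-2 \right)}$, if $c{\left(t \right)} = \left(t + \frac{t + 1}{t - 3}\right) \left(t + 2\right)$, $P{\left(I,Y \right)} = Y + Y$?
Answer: $-1408$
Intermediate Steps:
$P{\left(I,Y \right)} = 2 Y$
$c{\left(t \right)} = \left(2 + t\right) \left(t + \frac{1 + t}{-3 + t}\right)$ ($c{\left(t \right)} = \left(t + \frac{1 + t}{-3 + t}\right) \left(2 + t\right) = \left(2 + t\right) \left(t + \frac{1 + t}{-3 + t}\right)$)
$P{\left(10,11 \right)} \left(-64\right) + c{\left(-2 \right)} = 2 \cdot 11 \left(-64\right) + \frac{2 + \left(-2\right)^{3} - -6}{-3 - 2} = 22 \left(-64\right) + \frac{2 - 8 + 6}{-5} = -1408 - 0 = -1408 + 0 = -1408$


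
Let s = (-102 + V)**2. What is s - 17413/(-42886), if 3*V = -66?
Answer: 659432549/42886 ≈ 15376.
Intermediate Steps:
V = -22 (V = (1/3)*(-66) = -22)
s = 15376 (s = (-102 - 22)**2 = (-124)**2 = 15376)
s - 17413/(-42886) = 15376 - 17413/(-42886) = 15376 - 17413*(-1/42886) = 15376 + 17413/42886 = 659432549/42886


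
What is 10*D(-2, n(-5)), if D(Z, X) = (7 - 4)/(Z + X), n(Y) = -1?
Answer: -10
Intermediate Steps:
D(Z, X) = 3/(X + Z)
10*D(-2, n(-5)) = 10*(3/(-1 - 2)) = 10*(3/(-3)) = 10*(3*(-⅓)) = 10*(-1) = -10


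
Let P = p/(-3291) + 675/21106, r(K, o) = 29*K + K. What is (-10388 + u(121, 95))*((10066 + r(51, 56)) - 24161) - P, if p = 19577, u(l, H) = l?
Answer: 8960657772523067/69459846 ≈ 1.2900e+8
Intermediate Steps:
r(K, o) = 30*K
P = -410970737/69459846 (P = 19577/(-3291) + 675/21106 = 19577*(-1/3291) + 675*(1/21106) = -19577/3291 + 675/21106 = -410970737/69459846 ≈ -5.9167)
(-10388 + u(121, 95))*((10066 + r(51, 56)) - 24161) - P = (-10388 + 121)*((10066 + 30*51) - 24161) - 1*(-410970737/69459846) = -10267*((10066 + 1530) - 24161) + 410970737/69459846 = -10267*(11596 - 24161) + 410970737/69459846 = -10267*(-12565) + 410970737/69459846 = 129004855 + 410970737/69459846 = 8960657772523067/69459846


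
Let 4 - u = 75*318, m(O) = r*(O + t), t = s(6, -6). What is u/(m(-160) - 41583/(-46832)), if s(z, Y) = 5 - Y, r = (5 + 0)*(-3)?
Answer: -1116755872/104711103 ≈ -10.665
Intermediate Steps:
r = -15 (r = 5*(-3) = -15)
t = 11 (t = 5 - 1*(-6) = 5 + 6 = 11)
m(O) = -165 - 15*O (m(O) = -15*(O + 11) = -15*(11 + O) = -165 - 15*O)
u = -23846 (u = 4 - 75*318 = 4 - 1*23850 = 4 - 23850 = -23846)
u/(m(-160) - 41583/(-46832)) = -23846/((-165 - 15*(-160)) - 41583/(-46832)) = -23846/((-165 + 2400) - 41583*(-1/46832)) = -23846/(2235 + 41583/46832) = -23846/104711103/46832 = -23846*46832/104711103 = -1116755872/104711103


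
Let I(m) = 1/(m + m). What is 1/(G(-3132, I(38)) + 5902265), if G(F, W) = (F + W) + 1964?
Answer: 76/448483373 ≈ 1.6946e-7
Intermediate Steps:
I(m) = 1/(2*m)
G(F, W) = 1964 + F + W
1/(G(-3132, I(38)) + 5902265) = 1/((1964 - 3132 + (½)/38) + 5902265) = 1/((1964 - 3132 + (½)*(1/38)) + 5902265) = 1/((1964 - 3132 + 1/76) + 5902265) = 1/(-88767/76 + 5902265) = 1/(448483373/76) = 76/448483373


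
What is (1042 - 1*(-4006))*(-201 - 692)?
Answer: -4507864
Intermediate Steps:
(1042 - 1*(-4006))*(-201 - 692) = (1042 + 4006)*(-893) = 5048*(-893) = -4507864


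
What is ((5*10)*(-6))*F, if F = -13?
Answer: 3900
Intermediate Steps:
((5*10)*(-6))*F = ((5*10)*(-6))*(-13) = (50*(-6))*(-13) = -300*(-13) = 3900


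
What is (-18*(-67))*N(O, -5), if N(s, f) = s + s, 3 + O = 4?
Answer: 2412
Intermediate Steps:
O = 1 (O = -3 + 4 = 1)
N(s, f) = 2*s
(-18*(-67))*N(O, -5) = (-18*(-67))*(2*1) = 1206*2 = 2412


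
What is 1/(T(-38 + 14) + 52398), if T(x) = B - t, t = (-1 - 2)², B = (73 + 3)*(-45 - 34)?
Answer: 1/46385 ≈ 2.1559e-5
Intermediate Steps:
B = -6004 (B = 76*(-79) = -6004)
t = 9 (t = (-3)² = 9)
T(x) = -6013 (T(x) = -6004 - 1*9 = -6004 - 9 = -6013)
1/(T(-38 + 14) + 52398) = 1/(-6013 + 52398) = 1/46385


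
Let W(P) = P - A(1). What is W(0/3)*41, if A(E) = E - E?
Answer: 0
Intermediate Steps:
A(E) = 0
W(P) = P (W(P) = P - 1*0 = P + 0 = P)
W(0/3)*41 = (0/3)*41 = (0*(⅓))*41 = 0*41 = 0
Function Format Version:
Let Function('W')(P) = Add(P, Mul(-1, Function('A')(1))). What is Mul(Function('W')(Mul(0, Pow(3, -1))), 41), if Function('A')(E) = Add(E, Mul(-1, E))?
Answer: 0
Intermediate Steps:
Function('A')(E) = 0
Function('W')(P) = P (Function('W')(P) = Add(P, Mul(-1, 0)) = Add(P, 0) = P)
Mul(Function('W')(Mul(0, Pow(3, -1))), 41) = Mul(Mul(0, Pow(3, -1)), 41) = Mul(Mul(0, Rational(1, 3)), 41) = Mul(0, 41) = 0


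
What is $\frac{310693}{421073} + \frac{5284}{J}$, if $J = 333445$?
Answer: $\frac{105823977117}{140404686485} \approx 0.75371$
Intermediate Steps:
$\frac{310693}{421073} + \frac{5284}{J} = \frac{310693}{421073} + \frac{5284}{333445} = \frac{105823977117}{140404686485}$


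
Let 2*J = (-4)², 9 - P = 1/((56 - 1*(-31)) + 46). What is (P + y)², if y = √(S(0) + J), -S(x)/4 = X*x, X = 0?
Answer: 1571928/17689 + 4784*√2/133 ≈ 139.73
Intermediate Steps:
S(x) = 0 (S(x) = -0*x = -4*0 = 0)
P = 1196/133 (P = 9 - 1/((56 - 1*(-31)) + 46) = 9 - 1/((56 + 31) + 46) = 9 - 1/(87 + 46) = 9 - 1/133 = 1196/133 ≈ 8.9925)
J = 8 (J = (½)*(-4)² = (½)*16 = 8)
y = 2*√2 (y = √(0 + 8) = √8 = 2*√2 ≈ 2.8284)
(P + y)² = (1196/133 + 2*√2)²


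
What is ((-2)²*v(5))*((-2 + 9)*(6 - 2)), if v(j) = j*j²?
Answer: 14000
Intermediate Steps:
v(j) = j³
((-2)²*v(5))*((-2 + 9)*(6 - 2)) = ((-2)²*5³)*((-2 + 9)*(6 - 2)) = (4*125)*(7*4) = 500*28 = 14000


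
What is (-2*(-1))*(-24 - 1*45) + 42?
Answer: -96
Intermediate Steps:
(-2*(-1))*(-24 - 1*45) + 42 = 2*(-24 - 45) + 42 = 2*(-69) + 42 = -138 + 42 = -96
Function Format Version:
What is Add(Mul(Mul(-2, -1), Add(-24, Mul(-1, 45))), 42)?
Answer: -96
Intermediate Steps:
Add(Mul(Mul(-2, -1), Add(-24, Mul(-1, 45))), 42) = Add(Mul(2, Add(-24, -45)), 42) = Add(Mul(2, -69), 42) = Add(-138, 42) = -96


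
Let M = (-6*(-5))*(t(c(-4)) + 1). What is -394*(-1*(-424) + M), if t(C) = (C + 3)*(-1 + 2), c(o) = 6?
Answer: -285256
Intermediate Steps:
t(C) = 3 + C (t(C) = (3 + C)*1 = 3 + C)
M = 300 (M = (-6*(-5))*((3 + 6) + 1) = 30*(9 + 1) = 30*10 = 300)
-394*(-1*(-424) + M) = -394*(-1*(-424) + 300) = -394*(424 + 300) = -394*724 = -285256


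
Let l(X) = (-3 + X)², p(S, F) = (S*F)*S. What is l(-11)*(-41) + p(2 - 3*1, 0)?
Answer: -8036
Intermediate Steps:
p(S, F) = F*S² (p(S, F) = (F*S)*S = F*S²)
l(-11)*(-41) + p(2 - 3*1, 0) = (-3 - 11)²*(-41) + 0*(2 - 3*1)² = (-14)²*(-41) + 0*(2 - 3)² = 196*(-41) + 0*(-1)² = -8036 + 0*1 = -8036 + 0 = -8036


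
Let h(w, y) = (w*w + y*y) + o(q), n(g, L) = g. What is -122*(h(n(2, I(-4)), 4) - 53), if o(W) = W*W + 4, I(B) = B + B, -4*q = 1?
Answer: 28243/8 ≈ 3530.4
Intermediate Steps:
q = -¼ (q = -¼*1 = -¼ ≈ -0.25000)
I(B) = 2*B
o(W) = 4 + W² (o(W) = W² + 4 = 4 + W²)
h(w, y) = 65/16 + w² + y² (h(w, y) = (w*w + y*y) + (4 + (-¼)²) = (w² + y²) + (4 + 1/16) = (w² + y²) + 65/16 = 65/16 + w² + y²)
-122*(h(n(2, I(-4)), 4) - 53) = -122*((65/16 + 2² + 4²) - 53) = -122*((65/16 + 4 + 16) - 53) = -122*(385/16 - 53) = -122*(-463/16) = 28243/8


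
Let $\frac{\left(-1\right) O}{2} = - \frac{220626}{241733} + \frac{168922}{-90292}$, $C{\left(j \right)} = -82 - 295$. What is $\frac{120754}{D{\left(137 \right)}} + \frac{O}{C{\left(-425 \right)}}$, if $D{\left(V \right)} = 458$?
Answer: $\frac{124197764606451400}{471088015563997} \approx 263.64$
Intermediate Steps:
$C{\left(j \right)} = -377$
$O = \frac{30377392309}{5456639009}$ ($O = - 2 \left(- \frac{220626}{241733} + \frac{168922}{-90292}\right) = - 2 \left(\left(-220626\right) \frac{1}{241733} + 168922 \left(- \frac{1}{90292}\right)\right) = - 2 \left(- \frac{220626}{241733} - \frac{84461}{45146}\right) = \left(-2\right) \left(- \frac{30377392309}{10913278018}\right) = \frac{30377392309}{5456639009} \approx 5.5671$)
$\frac{120754}{D{\left(137 \right)}} + \frac{O}{C{\left(-425 \right)}} = \frac{120754}{458} + \frac{30377392309}{5456639009 \left(-377\right)} = 120754 \cdot \frac{1}{458} + \frac{30377392309}{5456639009} \left(- \frac{1}{377}\right) = \frac{60377}{229} - \frac{30377392309}{2057152906393} = \frac{124197764606451400}{471088015563997}$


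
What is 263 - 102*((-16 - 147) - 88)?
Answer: 25865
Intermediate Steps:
263 - 102*((-16 - 147) - 88) = 263 - 102*(-163 - 88) = 263 - 102*(-251) = 263 + 25602 = 25865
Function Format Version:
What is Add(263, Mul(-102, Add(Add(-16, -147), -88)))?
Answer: 25865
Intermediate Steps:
Add(263, Mul(-102, Add(Add(-16, -147), -88))) = Add(263, Mul(-102, Add(-163, -88))) = Add(263, Mul(-102, -251)) = Add(263, 25602) = 25865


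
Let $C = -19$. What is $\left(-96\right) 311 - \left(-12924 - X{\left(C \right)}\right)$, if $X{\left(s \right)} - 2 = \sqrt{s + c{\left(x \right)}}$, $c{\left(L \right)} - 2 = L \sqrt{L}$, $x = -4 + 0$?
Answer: $-16930 + \sqrt{-17 - 8 i} \approx -16929.0 - 4.2301 i$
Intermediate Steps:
$x = -4$
$c{\left(L \right)} = 2 + L^{\frac{3}{2}}$ ($c{\left(L \right)} = 2 + L \sqrt{L} = 2 + L^{\frac{3}{2}}$)
$X{\left(s \right)} = 2 + \sqrt{2 + s - 8 i}$ ($X{\left(s \right)} = 2 + \sqrt{s + \left(2 + \left(-4\right)^{\frac{3}{2}}\right)} = 2 + \sqrt{s + \left(2 - 8 i\right)} = 2 + \sqrt{2 + s - 8 i}$)
$\left(-96\right) 311 - \left(-12924 - X{\left(C \right)}\right) = \left(-96\right) 311 - \left(-12924 - \left(2 + \sqrt{2 - 19 - 8 i}\right)\right) = -29856 - \left(-12924 - \left(2 + \sqrt{-17 - 8 i}\right)\right) = -29856 - \left(-12926 - \sqrt{-17 - 8 i}\right) = -29856 + \left(12926 + \sqrt{-17 - 8 i}\right) = -16930 + \sqrt{-17 - 8 i}$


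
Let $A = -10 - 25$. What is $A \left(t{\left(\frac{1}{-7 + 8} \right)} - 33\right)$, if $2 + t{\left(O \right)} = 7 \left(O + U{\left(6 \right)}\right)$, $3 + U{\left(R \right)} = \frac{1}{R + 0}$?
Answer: $\frac{10045}{6} \approx 1674.2$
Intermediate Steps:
$U{\left(R \right)} = -3 + \frac{1}{R}$ ($U{\left(R \right)} = -3 + \frac{1}{R + 0} = -3 + \frac{1}{R}$)
$A = -35$
$t{\left(O \right)} = - \frac{131}{6} + 7 O$ ($t{\left(O \right)} = -2 + 7 \left(O - \left(3 - \frac{1}{6}\right)\right) = -2 + 7 \left(O + \left(-3 + \frac{1}{6}\right)\right) = -2 + 7 \left(O - \frac{17}{6}\right) = -2 + 7 \left(- \frac{17}{6} + O\right) = -2 + \left(- \frac{119}{6} + 7 O\right) = - \frac{131}{6} + 7 O$)
$A \left(t{\left(\frac{1}{-7 + 8} \right)} - 33\right) = - 35 \left(\left(- \frac{131}{6} + \frac{7}{-7 + 8}\right) - 33\right) = - 35 \left(\left(- \frac{131}{6} + \frac{7}{1}\right) - 33\right) = - 35 \left(\left(- \frac{131}{6} + 7 \cdot 1\right) - 33\right) = - 35 \left(\left(- \frac{131}{6} + 7\right) - 33\right) = - 35 \left(- \frac{89}{6} - 33\right) = \left(-35\right) \left(- \frac{287}{6}\right) = \frac{10045}{6}$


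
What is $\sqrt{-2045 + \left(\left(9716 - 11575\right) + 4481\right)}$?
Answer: $\sqrt{577} \approx 24.021$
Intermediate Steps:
$\sqrt{-2045 + \left(\left(9716 - 11575\right) + 4481\right)} = \sqrt{-2045 + \left(-1859 + 4481\right)} = \sqrt{-2045 + 2622} = \sqrt{577}$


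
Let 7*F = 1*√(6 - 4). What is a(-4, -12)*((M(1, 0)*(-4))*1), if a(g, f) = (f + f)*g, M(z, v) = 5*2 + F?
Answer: -3840 - 384*√2/7 ≈ -3917.6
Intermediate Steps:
F = √2/7 (F = (1*√(6 - 4))/7 = (1*√2)/7 = √2/7 ≈ 0.20203)
M(z, v) = 10 + √2/7 (M(z, v) = 5*2 + √2/7 = 10 + √2/7)
a(g, f) = 2*f*g (a(g, f) = (2*f)*g = 2*f*g)
a(-4, -12)*((M(1, 0)*(-4))*1) = (2*(-12)*(-4))*(((10 + √2/7)*(-4))*1) = 96*((-40 - 4*√2/7)*1) = 96*(-40 - 4*√2/7) = -3840 - 384*√2/7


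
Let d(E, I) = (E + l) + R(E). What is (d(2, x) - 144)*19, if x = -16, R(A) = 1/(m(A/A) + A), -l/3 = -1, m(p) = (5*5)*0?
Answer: -5263/2 ≈ -2631.5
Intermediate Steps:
m(p) = 0 (m(p) = 25*0 = 0)
l = 3 (l = -3*(-1) = 3)
R(A) = 1/A (R(A) = 1/(0 + A) = 1/A)
d(E, I) = 3 + E + 1/E (d(E, I) = (E + 3) + 1/E = (3 + E) + 1/E = 3 + E + 1/E)
(d(2, x) - 144)*19 = ((3 + 2 + 1/2) - 144)*19 = ((3 + 2 + ½) - 144)*19 = (11/2 - 144)*19 = -277/2*19 = -5263/2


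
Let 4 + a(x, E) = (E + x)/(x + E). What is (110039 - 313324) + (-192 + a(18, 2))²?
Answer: -165260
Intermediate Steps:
a(x, E) = -3 (a(x, E) = -4 + (E + x)/(x + E) = -4 + (E + x)/(E + x) = -4 + 1 = -3)
(110039 - 313324) + (-192 + a(18, 2))² = (110039 - 313324) + (-192 - 3)² = -203285 + (-195)² = -203285 + 38025 = -165260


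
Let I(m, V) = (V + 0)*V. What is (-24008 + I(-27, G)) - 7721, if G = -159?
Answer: -6448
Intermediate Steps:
I(m, V) = V² (I(m, V) = V*V = V²)
(-24008 + I(-27, G)) - 7721 = (-24008 + (-159)²) - 7721 = (-24008 + 25281) - 7721 = 1273 - 7721 = -6448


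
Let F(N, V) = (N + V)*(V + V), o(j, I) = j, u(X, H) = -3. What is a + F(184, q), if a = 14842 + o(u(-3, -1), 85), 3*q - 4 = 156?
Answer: 361391/9 ≈ 40155.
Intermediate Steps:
q = 160/3 (q = 4/3 + (⅓)*156 = 4/3 + 52 = 160/3 ≈ 53.333)
F(N, V) = 2*V*(N + V) (F(N, V) = (N + V)*(2*V) = 2*V*(N + V))
a = 14839 (a = 14842 - 3 = 14839)
a + F(184, q) = 14839 + 2*(160/3)*(184 + 160/3) = 14839 + 2*(160/3)*(712/3) = 14839 + 227840/9 = 361391/9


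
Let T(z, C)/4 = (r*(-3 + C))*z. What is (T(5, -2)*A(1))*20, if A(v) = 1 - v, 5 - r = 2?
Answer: 0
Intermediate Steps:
r = 3 (r = 5 - 1*2 = 5 - 2 = 3)
T(z, C) = 4*z*(-9 + 3*C) (T(z, C) = 4*((3*(-3 + C))*z) = 4*((-9 + 3*C)*z) = 4*(z*(-9 + 3*C)) = 4*z*(-9 + 3*C))
(T(5, -2)*A(1))*20 = ((12*5*(-3 - 2))*(1 - 1*1))*20 = ((12*5*(-5))*(1 - 1))*20 = -300*0*20 = 0*20 = 0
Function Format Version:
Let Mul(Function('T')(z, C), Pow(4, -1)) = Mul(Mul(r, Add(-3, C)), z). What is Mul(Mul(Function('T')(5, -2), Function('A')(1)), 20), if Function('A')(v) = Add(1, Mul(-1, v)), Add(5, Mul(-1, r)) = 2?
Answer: 0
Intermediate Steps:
r = 3 (r = Add(5, Mul(-1, 2)) = Add(5, -2) = 3)
Function('T')(z, C) = Mul(4, z, Add(-9, Mul(3, C))) (Function('T')(z, C) = Mul(4, Mul(Mul(3, Add(-3, C)), z)) = Mul(4, Mul(Add(-9, Mul(3, C)), z)) = Mul(4, Mul(z, Add(-9, Mul(3, C)))) = Mul(4, z, Add(-9, Mul(3, C))))
Mul(Mul(Function('T')(5, -2), Function('A')(1)), 20) = Mul(Mul(Mul(12, 5, Add(-3, -2)), Add(1, Mul(-1, 1))), 20) = Mul(Mul(Mul(12, 5, -5), Add(1, -1)), 20) = Mul(Mul(-300, 0), 20) = Mul(0, 20) = 0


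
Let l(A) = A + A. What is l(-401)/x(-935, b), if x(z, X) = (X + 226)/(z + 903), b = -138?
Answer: 3208/11 ≈ 291.64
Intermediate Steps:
x(z, X) = (226 + X)/(903 + z)
l(A) = 2*A
l(-401)/x(-935, b) = (2*(-401))/(((226 - 138)/(903 - 935))) = -802/(88/(-32)) = -802/((-1/32*88)) = -802/(-11/4) = -802*(-4/11) = 3208/11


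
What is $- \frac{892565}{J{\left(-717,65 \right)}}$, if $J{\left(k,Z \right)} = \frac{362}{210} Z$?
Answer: $- \frac{18743865}{2353} \approx -7965.9$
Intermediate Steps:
$J{\left(k,Z \right)} = \frac{181 Z}{105}$ ($J{\left(k,Z \right)} = 362 \cdot \frac{1}{210} Z = \frac{181 Z}{105}$)
$- \frac{892565}{J{\left(-717,65 \right)}} = - \frac{892565}{\frac{181}{105} \cdot 65} = - \frac{892565}{\frac{2353}{21}} = \left(-892565\right) \frac{21}{2353} = - \frac{18743865}{2353}$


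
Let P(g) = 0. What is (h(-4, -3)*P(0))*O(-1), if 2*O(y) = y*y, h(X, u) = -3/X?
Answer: 0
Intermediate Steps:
O(y) = y²/2 (O(y) = (y*y)/2 = y²/2)
(h(-4, -3)*P(0))*O(-1) = (-3/(-4)*0)*((½)*(-1)²) = (-3*(-¼)*0)*((½)*1) = ((¾)*0)*(½) = 0*(½) = 0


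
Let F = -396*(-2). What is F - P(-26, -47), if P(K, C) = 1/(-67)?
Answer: 53065/67 ≈ 792.01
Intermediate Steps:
P(K, C) = -1/67
F = 792
F - P(-26, -47) = 792 - 1*(-1/67) = 792 + 1/67 = 53065/67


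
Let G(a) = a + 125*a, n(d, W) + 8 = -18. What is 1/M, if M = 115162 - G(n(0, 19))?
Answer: 1/118438 ≈ 8.4432e-6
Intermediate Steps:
n(d, W) = -26 (n(d, W) = -8 - 18 = -26)
G(a) = 126*a
M = 118438 (M = 115162 - 126*(-26) = 115162 - 1*(-3276) = 115162 + 3276 = 118438)
1/M = 1/118438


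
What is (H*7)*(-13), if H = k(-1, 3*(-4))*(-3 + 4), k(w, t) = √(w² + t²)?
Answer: -91*√145 ≈ -1095.8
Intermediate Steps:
k(w, t) = √(t² + w²)
H = √145 (H = √((3*(-4))² + (-1)²)*(-3 + 4) = √((-12)² + 1)*1 = √(144 + 1)*1 = √145*1 = √145 ≈ 12.042)
(H*7)*(-13) = (√145*7)*(-13) = (7*√145)*(-13) = -91*√145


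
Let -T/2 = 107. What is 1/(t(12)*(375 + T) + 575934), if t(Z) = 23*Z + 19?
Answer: 1/623429 ≈ 1.6040e-6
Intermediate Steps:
t(Z) = 19 + 23*Z
T = -214 (T = -2*107 = -214)
1/(t(12)*(375 + T) + 575934) = 1/((19 + 23*12)*(375 - 214) + 575934) = 1/((19 + 276)*161 + 575934) = 1/(295*161 + 575934) = 1/(47495 + 575934) = 1/623429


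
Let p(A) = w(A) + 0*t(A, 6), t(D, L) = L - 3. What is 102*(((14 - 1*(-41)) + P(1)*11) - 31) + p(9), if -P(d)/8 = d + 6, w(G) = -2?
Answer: -60386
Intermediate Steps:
t(D, L) = -3 + L
P(d) = -48 - 8*d (P(d) = -8*(d + 6) = -8*(6 + d) = -48 - 8*d)
p(A) = -2 (p(A) = -2 + 0*(-3 + 6) = -2 + 0*3 = -2 + 0 = -2)
102*(((14 - 1*(-41)) + P(1)*11) - 31) + p(9) = 102*(((14 - 1*(-41)) + (-48 - 8*1)*11) - 31) - 2 = 102*(((14 + 41) + (-48 - 8)*11) - 31) - 2 = 102*((55 - 56*11) - 31) - 2 = 102*((55 - 616) - 31) - 2 = 102*(-561 - 31) - 2 = 102*(-592) - 2 = -60384 - 2 = -60386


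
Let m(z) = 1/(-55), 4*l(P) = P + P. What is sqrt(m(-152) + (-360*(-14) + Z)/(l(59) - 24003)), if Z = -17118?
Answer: sqrt(3377138074805)/2637085 ≈ 0.69687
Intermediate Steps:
l(P) = P/2 (l(P) = (P + P)/4 = (2*P)/4 = P/2)
m(z) = -1/55
sqrt(m(-152) + (-360*(-14) + Z)/(l(59) - 24003)) = sqrt(-1/55 + (-360*(-14) - 17118)/((1/2)*59 - 24003)) = sqrt(-1/55 + (5040 - 17118)/(59/2 - 24003)) = sqrt(-1/55 - 12078/(-47947/2)) = sqrt(-1/55 - 12078*(-2/47947)) = sqrt(-1/55 + 24156/47947) = sqrt(1280633/2637085) = sqrt(3377138074805)/2637085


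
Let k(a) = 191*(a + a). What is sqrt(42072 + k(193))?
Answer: sqrt(115798) ≈ 340.29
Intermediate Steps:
k(a) = 382*a (k(a) = 191*(2*a) = 382*a)
sqrt(42072 + k(193)) = sqrt(42072 + 382*193) = sqrt(42072 + 73726) = sqrt(115798)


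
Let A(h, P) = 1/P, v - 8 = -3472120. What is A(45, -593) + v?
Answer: -2058962417/593 ≈ -3.4721e+6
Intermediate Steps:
v = -3472112 (v = 8 - 3472120 = -3472112)
A(45, -593) + v = 1/(-593) - 3472112 = -1/593 - 3472112 = -2058962417/593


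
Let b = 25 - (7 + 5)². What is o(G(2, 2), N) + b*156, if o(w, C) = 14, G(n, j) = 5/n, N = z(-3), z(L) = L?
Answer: -18550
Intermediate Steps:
N = -3
b = -119 (b = 25 - 1*12² = 25 - 1*144 = 25 - 144 = -119)
o(G(2, 2), N) + b*156 = 14 - 119*156 = 14 - 18564 = -18550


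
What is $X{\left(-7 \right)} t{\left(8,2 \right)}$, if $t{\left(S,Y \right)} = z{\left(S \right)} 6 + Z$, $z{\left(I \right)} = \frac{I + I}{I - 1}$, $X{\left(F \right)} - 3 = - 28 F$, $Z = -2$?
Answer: $\frac{16318}{7} \approx 2331.1$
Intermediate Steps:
$X{\left(F \right)} = 3 - 28 F$
$z{\left(I \right)} = \frac{2 I}{-1 + I}$
$t{\left(S,Y \right)} = -2 + \frac{12 S}{-1 + S}$ ($t{\left(S,Y \right)} = \frac{2 S}{-1 + S} 6 - 2 = \frac{12 S}{-1 + S} - 2 = -2 + \frac{12 S}{-1 + S}$)
$X{\left(-7 \right)} t{\left(8,2 \right)} = \left(3 - -196\right) \frac{2 \left(1 + 5 \cdot 8\right)}{-1 + 8} = \left(3 + 196\right) \frac{2 \left(1 + 40\right)}{7} = 199 \cdot 2 \cdot \frac{1}{7} \cdot 41 = 199 \cdot \frac{82}{7} = \frac{16318}{7}$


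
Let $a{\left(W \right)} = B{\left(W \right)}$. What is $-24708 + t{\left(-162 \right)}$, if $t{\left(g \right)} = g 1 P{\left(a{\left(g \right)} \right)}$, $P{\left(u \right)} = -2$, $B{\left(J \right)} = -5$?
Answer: $-24384$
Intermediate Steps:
$a{\left(W \right)} = -5$
$t{\left(g \right)} = - 2 g$ ($t{\left(g \right)} = g 1 \left(-2\right) = g \left(-2\right) = - 2 g$)
$-24708 + t{\left(-162 \right)} = -24708 - -324 = -24708 + 324 = -24384$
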